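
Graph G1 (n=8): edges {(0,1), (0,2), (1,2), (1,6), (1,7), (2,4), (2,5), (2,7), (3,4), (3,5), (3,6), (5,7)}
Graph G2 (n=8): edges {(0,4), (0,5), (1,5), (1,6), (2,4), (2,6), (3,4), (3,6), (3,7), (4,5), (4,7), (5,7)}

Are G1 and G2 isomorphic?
Yes, isomorphic

The graphs are isomorphic.
One valid mapping φ: V(G1) → V(G2): 0→0, 1→5, 2→4, 3→6, 4→2, 5→3, 6→1, 7→7

Verify φ preserves adjacency — for each edge of G1, its image is an edge of G2:
  (0,1) → (φ(0),φ(1)) = (0,5) ∈ E(G2) ✓
  (0,2) → (φ(0),φ(2)) = (0,4) ∈ E(G2) ✓
  (1,2) → (φ(1),φ(2)) = (4,5) ∈ E(G2) ✓
  (1,6) → (φ(1),φ(6)) = (1,5) ∈ E(G2) ✓
  (1,7) → (φ(1),φ(7)) = (5,7) ∈ E(G2) ✓
  (2,4) → (φ(2),φ(4)) = (2,4) ∈ E(G2) ✓
  (2,5) → (φ(2),φ(5)) = (3,4) ∈ E(G2) ✓
  (2,7) → (φ(2),φ(7)) = (4,7) ∈ E(G2) ✓
  (3,4) → (φ(3),φ(4)) = (2,6) ∈ E(G2) ✓
  (3,5) → (φ(3),φ(5)) = (3,6) ∈ E(G2) ✓
  (3,6) → (φ(3),φ(6)) = (1,6) ∈ E(G2) ✓
  (5,7) → (φ(5),φ(7)) = (3,7) ∈ E(G2) ✓
All 12 edges of G1 map to edges of G2, and |E(G1)| = |E(G2)| = 12, so φ is a bijection on edges as well as vertices. Hence G1 ≅ G2.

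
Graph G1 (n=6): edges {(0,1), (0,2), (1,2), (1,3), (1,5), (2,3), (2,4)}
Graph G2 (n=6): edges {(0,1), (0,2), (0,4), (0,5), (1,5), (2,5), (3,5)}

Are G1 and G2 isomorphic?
Yes, isomorphic

The graphs are isomorphic.
One valid mapping φ: V(G1) → V(G2): 0→1, 1→5, 2→0, 3→2, 4→4, 5→3

Verify φ preserves adjacency — for each edge of G1, its image is an edge of G2:
  (0,1) → (φ(0),φ(1)) = (1,5) ∈ E(G2) ✓
  (0,2) → (φ(0),φ(2)) = (0,1) ∈ E(G2) ✓
  (1,2) → (φ(1),φ(2)) = (0,5) ∈ E(G2) ✓
  (1,3) → (φ(1),φ(3)) = (2,5) ∈ E(G2) ✓
  (1,5) → (φ(1),φ(5)) = (3,5) ∈ E(G2) ✓
  (2,3) → (φ(2),φ(3)) = (0,2) ∈ E(G2) ✓
  (2,4) → (φ(2),φ(4)) = (0,4) ∈ E(G2) ✓
All 7 edges of G1 map to edges of G2, and |E(G1)| = |E(G2)| = 7, so φ is a bijection on edges as well as vertices. Hence G1 ≅ G2.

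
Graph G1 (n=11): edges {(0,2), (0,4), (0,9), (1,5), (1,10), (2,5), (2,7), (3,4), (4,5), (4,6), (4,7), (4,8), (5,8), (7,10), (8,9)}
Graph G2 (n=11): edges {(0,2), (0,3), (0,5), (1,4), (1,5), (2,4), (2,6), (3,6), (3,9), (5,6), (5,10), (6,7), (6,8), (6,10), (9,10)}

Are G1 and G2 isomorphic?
Yes, isomorphic

The graphs are isomorphic.
One valid mapping φ: V(G1) → V(G2): 0→3, 1→1, 2→0, 3→7, 4→6, 5→5, 6→8, 7→2, 8→10, 9→9, 10→4

Verify φ preserves adjacency — for each edge of G1, its image is an edge of G2:
  (0,2) → (φ(0),φ(2)) = (0,3) ∈ E(G2) ✓
  (0,4) → (φ(0),φ(4)) = (3,6) ∈ E(G2) ✓
  (0,9) → (φ(0),φ(9)) = (3,9) ∈ E(G2) ✓
  (1,5) → (φ(1),φ(5)) = (1,5) ∈ E(G2) ✓
  (1,10) → (φ(1),φ(10)) = (1,4) ∈ E(G2) ✓
  (2,5) → (φ(2),φ(5)) = (0,5) ∈ E(G2) ✓
  (2,7) → (φ(2),φ(7)) = (0,2) ∈ E(G2) ✓
  (3,4) → (φ(3),φ(4)) = (6,7) ∈ E(G2) ✓
  (4,5) → (φ(4),φ(5)) = (5,6) ∈ E(G2) ✓
  (4,6) → (φ(4),φ(6)) = (6,8) ∈ E(G2) ✓
  (4,7) → (φ(4),φ(7)) = (2,6) ∈ E(G2) ✓
  (4,8) → (φ(4),φ(8)) = (6,10) ∈ E(G2) ✓
  (5,8) → (φ(5),φ(8)) = (5,10) ∈ E(G2) ✓
  (7,10) → (φ(7),φ(10)) = (2,4) ∈ E(G2) ✓
  (8,9) → (φ(8),φ(9)) = (9,10) ∈ E(G2) ✓
All 15 edges of G1 map to edges of G2, and |E(G1)| = |E(G2)| = 15, so φ is a bijection on edges as well as vertices. Hence G1 ≅ G2.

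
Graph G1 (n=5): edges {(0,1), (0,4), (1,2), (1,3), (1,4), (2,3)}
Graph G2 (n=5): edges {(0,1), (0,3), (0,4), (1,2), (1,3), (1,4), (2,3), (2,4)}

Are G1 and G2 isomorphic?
No, not isomorphic

The graphs are NOT isomorphic.

Counting edges: G1 has 6 edge(s); G2 has 8 edge(s).
Edge count is an isomorphism invariant (a bijection on vertices induces a bijection on edges), so differing edge counts rule out isomorphism.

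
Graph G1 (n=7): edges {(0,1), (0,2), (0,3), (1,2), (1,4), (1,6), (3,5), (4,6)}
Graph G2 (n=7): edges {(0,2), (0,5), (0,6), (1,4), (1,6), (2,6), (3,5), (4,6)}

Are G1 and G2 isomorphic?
Yes, isomorphic

The graphs are isomorphic.
One valid mapping φ: V(G1) → V(G2): 0→0, 1→6, 2→2, 3→5, 4→4, 5→3, 6→1

Verify φ preserves adjacency — for each edge of G1, its image is an edge of G2:
  (0,1) → (φ(0),φ(1)) = (0,6) ∈ E(G2) ✓
  (0,2) → (φ(0),φ(2)) = (0,2) ∈ E(G2) ✓
  (0,3) → (φ(0),φ(3)) = (0,5) ∈ E(G2) ✓
  (1,2) → (φ(1),φ(2)) = (2,6) ∈ E(G2) ✓
  (1,4) → (φ(1),φ(4)) = (4,6) ∈ E(G2) ✓
  (1,6) → (φ(1),φ(6)) = (1,6) ∈ E(G2) ✓
  (3,5) → (φ(3),φ(5)) = (3,5) ∈ E(G2) ✓
  (4,6) → (φ(4),φ(6)) = (1,4) ∈ E(G2) ✓
All 8 edges of G1 map to edges of G2, and |E(G1)| = |E(G2)| = 8, so φ is a bijection on edges as well as vertices. Hence G1 ≅ G2.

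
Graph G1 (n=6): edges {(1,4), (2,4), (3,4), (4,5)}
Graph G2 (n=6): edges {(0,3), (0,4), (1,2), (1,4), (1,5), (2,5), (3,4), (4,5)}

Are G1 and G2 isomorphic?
No, not isomorphic

The graphs are NOT isomorphic.

Connected components of G1: 2 component(s) with vertex sets [[0], [1, 2, 3, 4, 5]], sizes [1, 5].
Connected components of G2: 1 component(s) with vertex sets [[0, 1, 2, 3, 4, 5]], sizes [6].
The number of connected components (and the multiset of component sizes) is an isomorphism invariant — an isomorphism maps each component of G1 bijectively onto a component of G2. Since G1 has 2 component(s) and G2 has 1, they cannot be isomorphic.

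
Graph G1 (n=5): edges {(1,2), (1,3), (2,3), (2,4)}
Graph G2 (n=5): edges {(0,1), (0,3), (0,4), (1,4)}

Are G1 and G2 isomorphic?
Yes, isomorphic

The graphs are isomorphic.
One valid mapping φ: V(G1) → V(G2): 0→2, 1→4, 2→0, 3→1, 4→3

Verify φ preserves adjacency — for each edge of G1, its image is an edge of G2:
  (1,2) → (φ(1),φ(2)) = (0,4) ∈ E(G2) ✓
  (1,3) → (φ(1),φ(3)) = (1,4) ∈ E(G2) ✓
  (2,3) → (φ(2),φ(3)) = (0,1) ∈ E(G2) ✓
  (2,4) → (φ(2),φ(4)) = (0,3) ∈ E(G2) ✓
All 4 edges of G1 map to edges of G2, and |E(G1)| = |E(G2)| = 4, so φ is a bijection on edges as well as vertices. Hence G1 ≅ G2.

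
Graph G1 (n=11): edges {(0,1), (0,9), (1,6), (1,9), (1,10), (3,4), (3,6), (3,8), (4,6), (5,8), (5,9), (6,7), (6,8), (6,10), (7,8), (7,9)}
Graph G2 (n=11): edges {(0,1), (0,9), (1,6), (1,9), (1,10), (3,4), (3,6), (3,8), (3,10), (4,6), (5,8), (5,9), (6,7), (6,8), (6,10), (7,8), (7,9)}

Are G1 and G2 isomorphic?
No, not isomorphic

The graphs are NOT isomorphic.

Counting edges: G1 has 16 edge(s); G2 has 17 edge(s).
Edge count is an isomorphism invariant (a bijection on vertices induces a bijection on edges), so differing edge counts rule out isomorphism.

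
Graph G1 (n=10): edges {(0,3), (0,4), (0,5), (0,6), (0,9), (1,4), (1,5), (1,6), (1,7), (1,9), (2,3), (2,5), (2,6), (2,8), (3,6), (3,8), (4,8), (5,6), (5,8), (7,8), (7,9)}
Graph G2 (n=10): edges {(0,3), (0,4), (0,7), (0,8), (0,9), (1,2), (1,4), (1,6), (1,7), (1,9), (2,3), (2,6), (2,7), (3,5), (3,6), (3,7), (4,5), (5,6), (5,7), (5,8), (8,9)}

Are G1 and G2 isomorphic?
Yes, isomorphic

The graphs are isomorphic.
One valid mapping φ: V(G1) → V(G2): 0→5, 1→0, 2→2, 3→6, 4→4, 5→7, 6→3, 7→9, 8→1, 9→8

Verify φ preserves adjacency — for each edge of G1, its image is an edge of G2:
  (0,3) → (φ(0),φ(3)) = (5,6) ∈ E(G2) ✓
  (0,4) → (φ(0),φ(4)) = (4,5) ∈ E(G2) ✓
  (0,5) → (φ(0),φ(5)) = (5,7) ∈ E(G2) ✓
  (0,6) → (φ(0),φ(6)) = (3,5) ∈ E(G2) ✓
  (0,9) → (φ(0),φ(9)) = (5,8) ∈ E(G2) ✓
  (1,4) → (φ(1),φ(4)) = (0,4) ∈ E(G2) ✓
  (1,5) → (φ(1),φ(5)) = (0,7) ∈ E(G2) ✓
  (1,6) → (φ(1),φ(6)) = (0,3) ∈ E(G2) ✓
  (1,7) → (φ(1),φ(7)) = (0,9) ∈ E(G2) ✓
  (1,9) → (φ(1),φ(9)) = (0,8) ∈ E(G2) ✓
  (2,3) → (φ(2),φ(3)) = (2,6) ∈ E(G2) ✓
  (2,5) → (φ(2),φ(5)) = (2,7) ∈ E(G2) ✓
  (2,6) → (φ(2),φ(6)) = (2,3) ∈ E(G2) ✓
  (2,8) → (φ(2),φ(8)) = (1,2) ∈ E(G2) ✓
  (3,6) → (φ(3),φ(6)) = (3,6) ∈ E(G2) ✓
  (3,8) → (φ(3),φ(8)) = (1,6) ∈ E(G2) ✓
  (4,8) → (φ(4),φ(8)) = (1,4) ∈ E(G2) ✓
  (5,6) → (φ(5),φ(6)) = (3,7) ∈ E(G2) ✓
  (5,8) → (φ(5),φ(8)) = (1,7) ∈ E(G2) ✓
  (7,8) → (φ(7),φ(8)) = (1,9) ∈ E(G2) ✓
  (7,9) → (φ(7),φ(9)) = (8,9) ∈ E(G2) ✓
All 21 edges of G1 map to edges of G2, and |E(G1)| = |E(G2)| = 21, so φ is a bijection on edges as well as vertices. Hence G1 ≅ G2.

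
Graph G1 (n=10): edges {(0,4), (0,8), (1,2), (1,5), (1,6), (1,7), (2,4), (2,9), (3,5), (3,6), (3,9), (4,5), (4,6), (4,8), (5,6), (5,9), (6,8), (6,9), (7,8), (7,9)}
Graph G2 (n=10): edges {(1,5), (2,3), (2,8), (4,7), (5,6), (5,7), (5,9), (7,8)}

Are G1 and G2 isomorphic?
No, not isomorphic

The graphs are NOT isomorphic.

Connected components of G1: 1 component(s) with vertex sets [[0, 1, 2, 3, 4, 5, 6, 7, 8, 9]], sizes [10].
Connected components of G2: 2 component(s) with vertex sets [[0], [1, 2, 3, 4, 5, 6, 7, 8, 9]], sizes [1, 9].
The number of connected components (and the multiset of component sizes) is an isomorphism invariant — an isomorphism maps each component of G1 bijectively onto a component of G2. Since G1 has 1 component(s) and G2 has 2, they cannot be isomorphic.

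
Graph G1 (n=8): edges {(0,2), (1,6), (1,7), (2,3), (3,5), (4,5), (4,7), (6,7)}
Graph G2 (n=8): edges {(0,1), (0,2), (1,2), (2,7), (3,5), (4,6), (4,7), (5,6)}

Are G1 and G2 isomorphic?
Yes, isomorphic

The graphs are isomorphic.
One valid mapping φ: V(G1) → V(G2): 0→3, 1→0, 2→5, 3→6, 4→7, 5→4, 6→1, 7→2

Verify φ preserves adjacency — for each edge of G1, its image is an edge of G2:
  (0,2) → (φ(0),φ(2)) = (3,5) ∈ E(G2) ✓
  (1,6) → (φ(1),φ(6)) = (0,1) ∈ E(G2) ✓
  (1,7) → (φ(1),φ(7)) = (0,2) ∈ E(G2) ✓
  (2,3) → (φ(2),φ(3)) = (5,6) ∈ E(G2) ✓
  (3,5) → (φ(3),φ(5)) = (4,6) ∈ E(G2) ✓
  (4,5) → (φ(4),φ(5)) = (4,7) ∈ E(G2) ✓
  (4,7) → (φ(4),φ(7)) = (2,7) ∈ E(G2) ✓
  (6,7) → (φ(6),φ(7)) = (1,2) ∈ E(G2) ✓
All 8 edges of G1 map to edges of G2, and |E(G1)| = |E(G2)| = 8, so φ is a bijection on edges as well as vertices. Hence G1 ≅ G2.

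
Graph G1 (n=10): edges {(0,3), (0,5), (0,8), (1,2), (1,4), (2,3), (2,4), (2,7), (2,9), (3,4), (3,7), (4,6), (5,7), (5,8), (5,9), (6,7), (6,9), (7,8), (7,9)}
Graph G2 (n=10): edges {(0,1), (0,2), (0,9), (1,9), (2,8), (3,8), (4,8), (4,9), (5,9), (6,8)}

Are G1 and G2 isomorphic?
No, not isomorphic

The graphs are NOT isomorphic.

Connected components of G1: 1 component(s) with vertex sets [[0, 1, 2, 3, 4, 5, 6, 7, 8, 9]], sizes [10].
Connected components of G2: 2 component(s) with vertex sets [[7], [0, 1, 2, 3, 4, 5, 6, 8, 9]], sizes [1, 9].
The number of connected components (and the multiset of component sizes) is an isomorphism invariant — an isomorphism maps each component of G1 bijectively onto a component of G2. Since G1 has 1 component(s) and G2 has 2, they cannot be isomorphic.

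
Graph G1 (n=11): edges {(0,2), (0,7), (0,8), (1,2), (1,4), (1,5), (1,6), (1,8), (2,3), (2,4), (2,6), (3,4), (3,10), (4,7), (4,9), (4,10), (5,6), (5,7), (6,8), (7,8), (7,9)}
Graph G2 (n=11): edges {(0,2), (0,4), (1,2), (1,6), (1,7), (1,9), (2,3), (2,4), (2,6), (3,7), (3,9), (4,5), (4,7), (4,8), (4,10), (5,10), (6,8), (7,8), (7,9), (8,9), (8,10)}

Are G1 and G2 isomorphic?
Yes, isomorphic

The graphs are isomorphic.
One valid mapping φ: V(G1) → V(G2): 0→6, 1→7, 2→8, 3→10, 4→4, 5→3, 6→9, 7→2, 8→1, 9→0, 10→5

Verify φ preserves adjacency — for each edge of G1, its image is an edge of G2:
  (0,2) → (φ(0),φ(2)) = (6,8) ∈ E(G2) ✓
  (0,7) → (φ(0),φ(7)) = (2,6) ∈ E(G2) ✓
  (0,8) → (φ(0),φ(8)) = (1,6) ∈ E(G2) ✓
  (1,2) → (φ(1),φ(2)) = (7,8) ∈ E(G2) ✓
  (1,4) → (φ(1),φ(4)) = (4,7) ∈ E(G2) ✓
  (1,5) → (φ(1),φ(5)) = (3,7) ∈ E(G2) ✓
  (1,6) → (φ(1),φ(6)) = (7,9) ∈ E(G2) ✓
  (1,8) → (φ(1),φ(8)) = (1,7) ∈ E(G2) ✓
  (2,3) → (φ(2),φ(3)) = (8,10) ∈ E(G2) ✓
  (2,4) → (φ(2),φ(4)) = (4,8) ∈ E(G2) ✓
  (2,6) → (φ(2),φ(6)) = (8,9) ∈ E(G2) ✓
  (3,4) → (φ(3),φ(4)) = (4,10) ∈ E(G2) ✓
  (3,10) → (φ(3),φ(10)) = (5,10) ∈ E(G2) ✓
  (4,7) → (φ(4),φ(7)) = (2,4) ∈ E(G2) ✓
  (4,9) → (φ(4),φ(9)) = (0,4) ∈ E(G2) ✓
  (4,10) → (φ(4),φ(10)) = (4,5) ∈ E(G2) ✓
  (5,6) → (φ(5),φ(6)) = (3,9) ∈ E(G2) ✓
  (5,7) → (φ(5),φ(7)) = (2,3) ∈ E(G2) ✓
  (6,8) → (φ(6),φ(8)) = (1,9) ∈ E(G2) ✓
  (7,8) → (φ(7),φ(8)) = (1,2) ∈ E(G2) ✓
  (7,9) → (φ(7),φ(9)) = (0,2) ∈ E(G2) ✓
All 21 edges of G1 map to edges of G2, and |E(G1)| = |E(G2)| = 21, so φ is a bijection on edges as well as vertices. Hence G1 ≅ G2.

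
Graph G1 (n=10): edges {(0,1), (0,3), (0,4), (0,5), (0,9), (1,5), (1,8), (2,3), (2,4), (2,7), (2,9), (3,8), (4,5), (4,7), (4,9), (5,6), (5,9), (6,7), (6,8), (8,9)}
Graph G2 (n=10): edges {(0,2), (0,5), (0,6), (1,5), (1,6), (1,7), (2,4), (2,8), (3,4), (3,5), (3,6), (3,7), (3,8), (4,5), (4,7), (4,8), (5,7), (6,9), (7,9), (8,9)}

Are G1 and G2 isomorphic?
Yes, isomorphic

The graphs are isomorphic.
One valid mapping φ: V(G1) → V(G2): 0→7, 1→1, 2→8, 3→9, 4→4, 5→5, 6→0, 7→2, 8→6, 9→3

Verify φ preserves adjacency — for each edge of G1, its image is an edge of G2:
  (0,1) → (φ(0),φ(1)) = (1,7) ∈ E(G2) ✓
  (0,3) → (φ(0),φ(3)) = (7,9) ∈ E(G2) ✓
  (0,4) → (φ(0),φ(4)) = (4,7) ∈ E(G2) ✓
  (0,5) → (φ(0),φ(5)) = (5,7) ∈ E(G2) ✓
  (0,9) → (φ(0),φ(9)) = (3,7) ∈ E(G2) ✓
  (1,5) → (φ(1),φ(5)) = (1,5) ∈ E(G2) ✓
  (1,8) → (φ(1),φ(8)) = (1,6) ∈ E(G2) ✓
  (2,3) → (φ(2),φ(3)) = (8,9) ∈ E(G2) ✓
  (2,4) → (φ(2),φ(4)) = (4,8) ∈ E(G2) ✓
  (2,7) → (φ(2),φ(7)) = (2,8) ∈ E(G2) ✓
  (2,9) → (φ(2),φ(9)) = (3,8) ∈ E(G2) ✓
  (3,8) → (φ(3),φ(8)) = (6,9) ∈ E(G2) ✓
  (4,5) → (φ(4),φ(5)) = (4,5) ∈ E(G2) ✓
  (4,7) → (φ(4),φ(7)) = (2,4) ∈ E(G2) ✓
  (4,9) → (φ(4),φ(9)) = (3,4) ∈ E(G2) ✓
  (5,6) → (φ(5),φ(6)) = (0,5) ∈ E(G2) ✓
  (5,9) → (φ(5),φ(9)) = (3,5) ∈ E(G2) ✓
  (6,7) → (φ(6),φ(7)) = (0,2) ∈ E(G2) ✓
  (6,8) → (φ(6),φ(8)) = (0,6) ∈ E(G2) ✓
  (8,9) → (φ(8),φ(9)) = (3,6) ∈ E(G2) ✓
All 20 edges of G1 map to edges of G2, and |E(G1)| = |E(G2)| = 20, so φ is a bijection on edges as well as vertices. Hence G1 ≅ G2.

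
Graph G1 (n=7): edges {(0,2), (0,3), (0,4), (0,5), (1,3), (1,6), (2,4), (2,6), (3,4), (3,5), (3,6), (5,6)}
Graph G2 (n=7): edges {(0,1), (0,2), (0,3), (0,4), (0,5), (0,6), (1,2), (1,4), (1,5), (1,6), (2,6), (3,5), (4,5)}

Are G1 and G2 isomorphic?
No, not isomorphic

The graphs are NOT isomorphic.

Degrees in G1: deg(0)=4, deg(1)=2, deg(2)=3, deg(3)=5, deg(4)=3, deg(5)=3, deg(6)=4.
Sorted degree sequence of G1: [5, 4, 4, 3, 3, 3, 2].
Degrees in G2: deg(0)=6, deg(1)=5, deg(2)=3, deg(3)=2, deg(4)=3, deg(5)=4, deg(6)=3.
Sorted degree sequence of G2: [6, 5, 4, 3, 3, 3, 2].
The (sorted) degree sequence is an isomorphism invariant, so since G1 and G2 have different degree sequences they cannot be isomorphic.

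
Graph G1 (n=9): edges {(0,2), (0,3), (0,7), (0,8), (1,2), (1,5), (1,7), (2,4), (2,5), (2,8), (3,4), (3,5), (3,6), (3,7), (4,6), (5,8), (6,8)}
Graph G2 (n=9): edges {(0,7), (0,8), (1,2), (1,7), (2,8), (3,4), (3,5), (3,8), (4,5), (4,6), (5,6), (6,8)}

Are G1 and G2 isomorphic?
No, not isomorphic

The graphs are NOT isomorphic.

Counting triangles (3-cliques): G1 has 5, G2 has 2.
Triangle count is an isomorphism invariant, so differing triangle counts rule out isomorphism.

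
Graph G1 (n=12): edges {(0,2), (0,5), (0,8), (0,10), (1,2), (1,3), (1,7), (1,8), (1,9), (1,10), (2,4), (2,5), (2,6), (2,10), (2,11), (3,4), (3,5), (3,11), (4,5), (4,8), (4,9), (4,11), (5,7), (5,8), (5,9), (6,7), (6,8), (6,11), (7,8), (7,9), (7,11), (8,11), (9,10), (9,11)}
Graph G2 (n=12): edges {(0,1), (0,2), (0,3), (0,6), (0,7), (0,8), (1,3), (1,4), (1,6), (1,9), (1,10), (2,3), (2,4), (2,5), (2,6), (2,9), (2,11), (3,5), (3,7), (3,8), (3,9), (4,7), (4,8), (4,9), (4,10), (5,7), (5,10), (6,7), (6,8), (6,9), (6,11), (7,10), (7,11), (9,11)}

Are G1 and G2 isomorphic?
Yes, isomorphic

The graphs are isomorphic.
One valid mapping φ: V(G1) → V(G2): 0→5, 1→4, 2→7, 3→8, 4→0, 5→3, 6→11, 7→9, 8→2, 9→1, 10→10, 11→6

Verify φ preserves adjacency — for each edge of G1, its image is an edge of G2:
  (0,2) → (φ(0),φ(2)) = (5,7) ∈ E(G2) ✓
  (0,5) → (φ(0),φ(5)) = (3,5) ∈ E(G2) ✓
  (0,8) → (φ(0),φ(8)) = (2,5) ∈ E(G2) ✓
  (0,10) → (φ(0),φ(10)) = (5,10) ∈ E(G2) ✓
  (1,2) → (φ(1),φ(2)) = (4,7) ∈ E(G2) ✓
  (1,3) → (φ(1),φ(3)) = (4,8) ∈ E(G2) ✓
  (1,7) → (φ(1),φ(7)) = (4,9) ∈ E(G2) ✓
  (1,8) → (φ(1),φ(8)) = (2,4) ∈ E(G2) ✓
  (1,9) → (φ(1),φ(9)) = (1,4) ∈ E(G2) ✓
  (1,10) → (φ(1),φ(10)) = (4,10) ∈ E(G2) ✓
  (2,4) → (φ(2),φ(4)) = (0,7) ∈ E(G2) ✓
  (2,5) → (φ(2),φ(5)) = (3,7) ∈ E(G2) ✓
  (2,6) → (φ(2),φ(6)) = (7,11) ∈ E(G2) ✓
  (2,10) → (φ(2),φ(10)) = (7,10) ∈ E(G2) ✓
  (2,11) → (φ(2),φ(11)) = (6,7) ∈ E(G2) ✓
  (3,4) → (φ(3),φ(4)) = (0,8) ∈ E(G2) ✓
  (3,5) → (φ(3),φ(5)) = (3,8) ∈ E(G2) ✓
  (3,11) → (φ(3),φ(11)) = (6,8) ∈ E(G2) ✓
  (4,5) → (φ(4),φ(5)) = (0,3) ∈ E(G2) ✓
  (4,8) → (φ(4),φ(8)) = (0,2) ∈ E(G2) ✓
  (4,9) → (φ(4),φ(9)) = (0,1) ∈ E(G2) ✓
  (4,11) → (φ(4),φ(11)) = (0,6) ∈ E(G2) ✓
  (5,7) → (φ(5),φ(7)) = (3,9) ∈ E(G2) ✓
  (5,8) → (φ(5),φ(8)) = (2,3) ∈ E(G2) ✓
  (5,9) → (φ(5),φ(9)) = (1,3) ∈ E(G2) ✓
  (6,7) → (φ(6),φ(7)) = (9,11) ∈ E(G2) ✓
  (6,8) → (φ(6),φ(8)) = (2,11) ∈ E(G2) ✓
  (6,11) → (φ(6),φ(11)) = (6,11) ∈ E(G2) ✓
  (7,8) → (φ(7),φ(8)) = (2,9) ∈ E(G2) ✓
  (7,9) → (φ(7),φ(9)) = (1,9) ∈ E(G2) ✓
  (7,11) → (φ(7),φ(11)) = (6,9) ∈ E(G2) ✓
  (8,11) → (φ(8),φ(11)) = (2,6) ∈ E(G2) ✓
  (9,10) → (φ(9),φ(10)) = (1,10) ∈ E(G2) ✓
  (9,11) → (φ(9),φ(11)) = (1,6) ∈ E(G2) ✓
All 34 edges of G1 map to edges of G2, and |E(G1)| = |E(G2)| = 34, so φ is a bijection on edges as well as vertices. Hence G1 ≅ G2.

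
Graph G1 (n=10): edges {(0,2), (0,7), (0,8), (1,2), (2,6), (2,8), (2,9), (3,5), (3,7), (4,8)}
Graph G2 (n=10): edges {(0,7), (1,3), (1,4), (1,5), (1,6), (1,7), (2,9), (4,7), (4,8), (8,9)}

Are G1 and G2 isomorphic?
Yes, isomorphic

The graphs are isomorphic.
One valid mapping φ: V(G1) → V(G2): 0→4, 1→3, 2→1, 3→9, 4→0, 5→2, 6→6, 7→8, 8→7, 9→5

Verify φ preserves adjacency — for each edge of G1, its image is an edge of G2:
  (0,2) → (φ(0),φ(2)) = (1,4) ∈ E(G2) ✓
  (0,7) → (φ(0),φ(7)) = (4,8) ∈ E(G2) ✓
  (0,8) → (φ(0),φ(8)) = (4,7) ∈ E(G2) ✓
  (1,2) → (φ(1),φ(2)) = (1,3) ∈ E(G2) ✓
  (2,6) → (φ(2),φ(6)) = (1,6) ∈ E(G2) ✓
  (2,8) → (φ(2),φ(8)) = (1,7) ∈ E(G2) ✓
  (2,9) → (φ(2),φ(9)) = (1,5) ∈ E(G2) ✓
  (3,5) → (φ(3),φ(5)) = (2,9) ∈ E(G2) ✓
  (3,7) → (φ(3),φ(7)) = (8,9) ∈ E(G2) ✓
  (4,8) → (φ(4),φ(8)) = (0,7) ∈ E(G2) ✓
All 10 edges of G1 map to edges of G2, and |E(G1)| = |E(G2)| = 10, so φ is a bijection on edges as well as vertices. Hence G1 ≅ G2.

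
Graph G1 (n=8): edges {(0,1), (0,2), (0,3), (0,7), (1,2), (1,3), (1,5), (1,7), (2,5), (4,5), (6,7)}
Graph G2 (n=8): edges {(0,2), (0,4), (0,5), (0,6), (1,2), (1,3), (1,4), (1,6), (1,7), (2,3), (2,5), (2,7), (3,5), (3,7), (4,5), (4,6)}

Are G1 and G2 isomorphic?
No, not isomorphic

The graphs are NOT isomorphic.

Degrees in G1: deg(0)=4, deg(1)=5, deg(2)=3, deg(3)=2, deg(4)=1, deg(5)=3, deg(6)=1, deg(7)=3.
Sorted degree sequence of G1: [5, 4, 3, 3, 3, 2, 1, 1].
Degrees in G2: deg(0)=4, deg(1)=5, deg(2)=5, deg(3)=4, deg(4)=4, deg(5)=4, deg(6)=3, deg(7)=3.
Sorted degree sequence of G2: [5, 5, 4, 4, 4, 4, 3, 3].
The (sorted) degree sequence is an isomorphism invariant, so since G1 and G2 have different degree sequences they cannot be isomorphic.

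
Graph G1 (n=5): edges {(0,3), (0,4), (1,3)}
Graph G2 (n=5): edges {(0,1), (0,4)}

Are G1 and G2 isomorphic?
No, not isomorphic

The graphs are NOT isomorphic.

Degrees in G1: deg(0)=2, deg(1)=1, deg(2)=0, deg(3)=2, deg(4)=1.
Sorted degree sequence of G1: [2, 2, 1, 1, 0].
Degrees in G2: deg(0)=2, deg(1)=1, deg(2)=0, deg(3)=0, deg(4)=1.
Sorted degree sequence of G2: [2, 1, 1, 0, 0].
The (sorted) degree sequence is an isomorphism invariant, so since G1 and G2 have different degree sequences they cannot be isomorphic.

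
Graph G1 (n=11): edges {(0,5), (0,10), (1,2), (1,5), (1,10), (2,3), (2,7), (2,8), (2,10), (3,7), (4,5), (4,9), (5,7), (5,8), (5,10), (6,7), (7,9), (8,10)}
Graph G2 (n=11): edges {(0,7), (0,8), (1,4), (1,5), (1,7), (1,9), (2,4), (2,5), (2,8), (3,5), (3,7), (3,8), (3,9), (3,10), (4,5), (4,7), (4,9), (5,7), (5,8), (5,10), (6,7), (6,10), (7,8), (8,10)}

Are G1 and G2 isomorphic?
No, not isomorphic

The graphs are NOT isomorphic.

Counting triangles (3-cliques): G1 has 6, G2 has 15.
Triangle count is an isomorphism invariant, so differing triangle counts rule out isomorphism.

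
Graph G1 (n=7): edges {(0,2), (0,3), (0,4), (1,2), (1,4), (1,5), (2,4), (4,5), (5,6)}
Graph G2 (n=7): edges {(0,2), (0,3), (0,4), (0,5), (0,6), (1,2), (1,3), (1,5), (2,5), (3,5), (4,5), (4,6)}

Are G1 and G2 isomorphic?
No, not isomorphic

The graphs are NOT isomorphic.

Counting triangles (3-cliques): G1 has 3, G2 has 6.
Triangle count is an isomorphism invariant, so differing triangle counts rule out isomorphism.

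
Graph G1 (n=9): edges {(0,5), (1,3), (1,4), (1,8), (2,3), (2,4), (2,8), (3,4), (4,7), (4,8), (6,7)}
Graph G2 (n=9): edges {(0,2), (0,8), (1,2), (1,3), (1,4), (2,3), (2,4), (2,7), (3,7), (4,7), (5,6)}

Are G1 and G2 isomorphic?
Yes, isomorphic

The graphs are isomorphic.
One valid mapping φ: V(G1) → V(G2): 0→5, 1→7, 2→1, 3→3, 4→2, 5→6, 6→8, 7→0, 8→4

Verify φ preserves adjacency — for each edge of G1, its image is an edge of G2:
  (0,5) → (φ(0),φ(5)) = (5,6) ∈ E(G2) ✓
  (1,3) → (φ(1),φ(3)) = (3,7) ∈ E(G2) ✓
  (1,4) → (φ(1),φ(4)) = (2,7) ∈ E(G2) ✓
  (1,8) → (φ(1),φ(8)) = (4,7) ∈ E(G2) ✓
  (2,3) → (φ(2),φ(3)) = (1,3) ∈ E(G2) ✓
  (2,4) → (φ(2),φ(4)) = (1,2) ∈ E(G2) ✓
  (2,8) → (φ(2),φ(8)) = (1,4) ∈ E(G2) ✓
  (3,4) → (φ(3),φ(4)) = (2,3) ∈ E(G2) ✓
  (4,7) → (φ(4),φ(7)) = (0,2) ∈ E(G2) ✓
  (4,8) → (φ(4),φ(8)) = (2,4) ∈ E(G2) ✓
  (6,7) → (φ(6),φ(7)) = (0,8) ∈ E(G2) ✓
All 11 edges of G1 map to edges of G2, and |E(G1)| = |E(G2)| = 11, so φ is a bijection on edges as well as vertices. Hence G1 ≅ G2.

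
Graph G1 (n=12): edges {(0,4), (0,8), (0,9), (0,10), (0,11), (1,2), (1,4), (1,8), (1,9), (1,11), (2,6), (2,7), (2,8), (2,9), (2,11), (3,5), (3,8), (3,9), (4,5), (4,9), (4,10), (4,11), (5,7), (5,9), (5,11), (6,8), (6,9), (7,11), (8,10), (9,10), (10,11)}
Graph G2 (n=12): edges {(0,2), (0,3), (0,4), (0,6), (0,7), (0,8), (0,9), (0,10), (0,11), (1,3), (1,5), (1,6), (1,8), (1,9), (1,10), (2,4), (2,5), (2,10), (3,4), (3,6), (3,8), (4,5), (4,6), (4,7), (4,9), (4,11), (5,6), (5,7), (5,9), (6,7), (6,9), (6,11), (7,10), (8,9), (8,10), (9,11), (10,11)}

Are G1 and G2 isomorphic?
No, not isomorphic

The graphs are NOT isomorphic.

Counting triangles (3-cliques): G1 has 20, G2 has 36.
Triangle count is an isomorphism invariant, so differing triangle counts rule out isomorphism.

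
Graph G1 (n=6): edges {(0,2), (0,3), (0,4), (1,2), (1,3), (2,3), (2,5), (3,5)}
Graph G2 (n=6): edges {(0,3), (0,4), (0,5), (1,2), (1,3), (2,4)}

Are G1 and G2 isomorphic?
No, not isomorphic

The graphs are NOT isomorphic.

Degrees in G1: deg(0)=3, deg(1)=2, deg(2)=4, deg(3)=4, deg(4)=1, deg(5)=2.
Sorted degree sequence of G1: [4, 4, 3, 2, 2, 1].
Degrees in G2: deg(0)=3, deg(1)=2, deg(2)=2, deg(3)=2, deg(4)=2, deg(5)=1.
Sorted degree sequence of G2: [3, 2, 2, 2, 2, 1].
The (sorted) degree sequence is an isomorphism invariant, so since G1 and G2 have different degree sequences they cannot be isomorphic.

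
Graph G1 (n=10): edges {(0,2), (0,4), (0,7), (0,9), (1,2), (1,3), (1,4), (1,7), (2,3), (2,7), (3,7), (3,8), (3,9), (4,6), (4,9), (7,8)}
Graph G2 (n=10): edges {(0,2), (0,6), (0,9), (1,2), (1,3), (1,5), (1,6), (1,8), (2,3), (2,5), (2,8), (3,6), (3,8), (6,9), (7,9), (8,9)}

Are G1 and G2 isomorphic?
Yes, isomorphic

The graphs are isomorphic.
One valid mapping φ: V(G1) → V(G2): 0→6, 1→8, 2→3, 3→2, 4→9, 5→4, 6→7, 7→1, 8→5, 9→0

Verify φ preserves adjacency — for each edge of G1, its image is an edge of G2:
  (0,2) → (φ(0),φ(2)) = (3,6) ∈ E(G2) ✓
  (0,4) → (φ(0),φ(4)) = (6,9) ∈ E(G2) ✓
  (0,7) → (φ(0),φ(7)) = (1,6) ∈ E(G2) ✓
  (0,9) → (φ(0),φ(9)) = (0,6) ∈ E(G2) ✓
  (1,2) → (φ(1),φ(2)) = (3,8) ∈ E(G2) ✓
  (1,3) → (φ(1),φ(3)) = (2,8) ∈ E(G2) ✓
  (1,4) → (φ(1),φ(4)) = (8,9) ∈ E(G2) ✓
  (1,7) → (φ(1),φ(7)) = (1,8) ∈ E(G2) ✓
  (2,3) → (φ(2),φ(3)) = (2,3) ∈ E(G2) ✓
  (2,7) → (φ(2),φ(7)) = (1,3) ∈ E(G2) ✓
  (3,7) → (φ(3),φ(7)) = (1,2) ∈ E(G2) ✓
  (3,8) → (φ(3),φ(8)) = (2,5) ∈ E(G2) ✓
  (3,9) → (φ(3),φ(9)) = (0,2) ∈ E(G2) ✓
  (4,6) → (φ(4),φ(6)) = (7,9) ∈ E(G2) ✓
  (4,9) → (φ(4),φ(9)) = (0,9) ∈ E(G2) ✓
  (7,8) → (φ(7),φ(8)) = (1,5) ∈ E(G2) ✓
All 16 edges of G1 map to edges of G2, and |E(G1)| = |E(G2)| = 16, so φ is a bijection on edges as well as vertices. Hence G1 ≅ G2.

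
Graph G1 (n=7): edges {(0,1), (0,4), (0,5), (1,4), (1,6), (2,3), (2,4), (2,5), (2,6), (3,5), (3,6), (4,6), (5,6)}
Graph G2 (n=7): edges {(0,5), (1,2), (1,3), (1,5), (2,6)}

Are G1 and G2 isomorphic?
No, not isomorphic

The graphs are NOT isomorphic.

Connected components of G1: 1 component(s) with vertex sets [[0, 1, 2, 3, 4, 5, 6]], sizes [7].
Connected components of G2: 2 component(s) with vertex sets [[4], [0, 1, 2, 3, 5, 6]], sizes [1, 6].
The number of connected components (and the multiset of component sizes) is an isomorphism invariant — an isomorphism maps each component of G1 bijectively onto a component of G2. Since G1 has 1 component(s) and G2 has 2, they cannot be isomorphic.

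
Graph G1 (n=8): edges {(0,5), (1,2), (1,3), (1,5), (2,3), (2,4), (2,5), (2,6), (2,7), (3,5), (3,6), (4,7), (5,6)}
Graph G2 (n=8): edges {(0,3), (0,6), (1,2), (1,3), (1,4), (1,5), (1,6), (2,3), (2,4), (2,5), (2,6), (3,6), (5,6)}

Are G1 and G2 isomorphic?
No, not isomorphic

The graphs are NOT isomorphic.

Degrees in G1: deg(0)=1, deg(1)=3, deg(2)=6, deg(3)=4, deg(4)=2, deg(5)=5, deg(6)=3, deg(7)=2.
Sorted degree sequence of G1: [6, 5, 4, 3, 3, 2, 2, 1].
Degrees in G2: deg(0)=2, deg(1)=5, deg(2)=5, deg(3)=4, deg(4)=2, deg(5)=3, deg(6)=5, deg(7)=0.
Sorted degree sequence of G2: [5, 5, 5, 4, 3, 2, 2, 0].
The (sorted) degree sequence is an isomorphism invariant, so since G1 and G2 have different degree sequences they cannot be isomorphic.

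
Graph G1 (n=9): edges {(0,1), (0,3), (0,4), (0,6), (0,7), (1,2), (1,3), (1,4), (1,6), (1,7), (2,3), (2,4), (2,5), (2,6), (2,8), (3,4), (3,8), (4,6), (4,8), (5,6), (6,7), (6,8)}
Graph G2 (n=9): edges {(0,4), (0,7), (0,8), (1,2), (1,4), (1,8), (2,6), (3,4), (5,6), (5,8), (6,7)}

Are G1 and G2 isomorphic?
No, not isomorphic

The graphs are NOT isomorphic.

Counting triangles (3-cliques): G1 has 21, G2 has 0.
Triangle count is an isomorphism invariant, so differing triangle counts rule out isomorphism.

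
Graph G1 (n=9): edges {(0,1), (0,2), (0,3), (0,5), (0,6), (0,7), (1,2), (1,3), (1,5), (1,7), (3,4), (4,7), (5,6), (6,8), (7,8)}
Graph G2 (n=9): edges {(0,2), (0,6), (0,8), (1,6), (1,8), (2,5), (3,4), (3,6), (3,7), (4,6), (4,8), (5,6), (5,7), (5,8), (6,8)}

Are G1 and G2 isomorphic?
Yes, isomorphic

The graphs are isomorphic.
One valid mapping φ: V(G1) → V(G2): 0→6, 1→8, 2→1, 3→0, 4→2, 5→4, 6→3, 7→5, 8→7

Verify φ preserves adjacency — for each edge of G1, its image is an edge of G2:
  (0,1) → (φ(0),φ(1)) = (6,8) ∈ E(G2) ✓
  (0,2) → (φ(0),φ(2)) = (1,6) ∈ E(G2) ✓
  (0,3) → (φ(0),φ(3)) = (0,6) ∈ E(G2) ✓
  (0,5) → (φ(0),φ(5)) = (4,6) ∈ E(G2) ✓
  (0,6) → (φ(0),φ(6)) = (3,6) ∈ E(G2) ✓
  (0,7) → (φ(0),φ(7)) = (5,6) ∈ E(G2) ✓
  (1,2) → (φ(1),φ(2)) = (1,8) ∈ E(G2) ✓
  (1,3) → (φ(1),φ(3)) = (0,8) ∈ E(G2) ✓
  (1,5) → (φ(1),φ(5)) = (4,8) ∈ E(G2) ✓
  (1,7) → (φ(1),φ(7)) = (5,8) ∈ E(G2) ✓
  (3,4) → (φ(3),φ(4)) = (0,2) ∈ E(G2) ✓
  (4,7) → (φ(4),φ(7)) = (2,5) ∈ E(G2) ✓
  (5,6) → (φ(5),φ(6)) = (3,4) ∈ E(G2) ✓
  (6,8) → (φ(6),φ(8)) = (3,7) ∈ E(G2) ✓
  (7,8) → (φ(7),φ(8)) = (5,7) ∈ E(G2) ✓
All 15 edges of G1 map to edges of G2, and |E(G1)| = |E(G2)| = 15, so φ is a bijection on edges as well as vertices. Hence G1 ≅ G2.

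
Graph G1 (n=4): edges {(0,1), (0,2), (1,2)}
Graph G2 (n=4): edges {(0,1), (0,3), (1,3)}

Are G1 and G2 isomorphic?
Yes, isomorphic

The graphs are isomorphic.
One valid mapping φ: V(G1) → V(G2): 0→3, 1→1, 2→0, 3→2

Verify φ preserves adjacency — for each edge of G1, its image is an edge of G2:
  (0,1) → (φ(0),φ(1)) = (1,3) ∈ E(G2) ✓
  (0,2) → (φ(0),φ(2)) = (0,3) ∈ E(G2) ✓
  (1,2) → (φ(1),φ(2)) = (0,1) ∈ E(G2) ✓
All 3 edges of G1 map to edges of G2, and |E(G1)| = |E(G2)| = 3, so φ is a bijection on edges as well as vertices. Hence G1 ≅ G2.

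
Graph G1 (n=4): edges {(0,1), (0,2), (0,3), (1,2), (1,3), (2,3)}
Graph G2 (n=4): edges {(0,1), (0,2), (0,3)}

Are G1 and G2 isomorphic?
No, not isomorphic

The graphs are NOT isomorphic.

Counting triangles (3-cliques): G1 has 4, G2 has 0.
Triangle count is an isomorphism invariant, so differing triangle counts rule out isomorphism.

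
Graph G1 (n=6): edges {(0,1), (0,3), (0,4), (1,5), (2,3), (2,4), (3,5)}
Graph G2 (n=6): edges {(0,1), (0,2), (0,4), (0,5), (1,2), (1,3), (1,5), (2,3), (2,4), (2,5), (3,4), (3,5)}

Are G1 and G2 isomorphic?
No, not isomorphic

The graphs are NOT isomorphic.

Counting triangles (3-cliques): G1 has 0, G2 has 9.
Triangle count is an isomorphism invariant, so differing triangle counts rule out isomorphism.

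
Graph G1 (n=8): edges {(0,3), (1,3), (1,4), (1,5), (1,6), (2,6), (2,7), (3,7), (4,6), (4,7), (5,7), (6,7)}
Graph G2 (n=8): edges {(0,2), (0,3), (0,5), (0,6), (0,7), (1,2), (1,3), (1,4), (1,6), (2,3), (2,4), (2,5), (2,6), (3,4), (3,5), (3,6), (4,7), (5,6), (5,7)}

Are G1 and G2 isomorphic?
No, not isomorphic

The graphs are NOT isomorphic.

Counting triangles (3-cliques): G1 has 3, G2 has 17.
Triangle count is an isomorphism invariant, so differing triangle counts rule out isomorphism.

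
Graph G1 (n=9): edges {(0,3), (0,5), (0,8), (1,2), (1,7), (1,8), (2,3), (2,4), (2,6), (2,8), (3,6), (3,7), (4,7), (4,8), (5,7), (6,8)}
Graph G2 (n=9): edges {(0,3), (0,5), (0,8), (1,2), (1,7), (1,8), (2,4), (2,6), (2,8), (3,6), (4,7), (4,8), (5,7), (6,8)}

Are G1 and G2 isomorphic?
No, not isomorphic

The graphs are NOT isomorphic.

Counting edges: G1 has 16 edge(s); G2 has 14 edge(s).
Edge count is an isomorphism invariant (a bijection on vertices induces a bijection on edges), so differing edge counts rule out isomorphism.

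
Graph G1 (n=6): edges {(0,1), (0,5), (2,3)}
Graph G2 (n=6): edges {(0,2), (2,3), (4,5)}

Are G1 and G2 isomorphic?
Yes, isomorphic

The graphs are isomorphic.
One valid mapping φ: V(G1) → V(G2): 0→2, 1→0, 2→4, 3→5, 4→1, 5→3

Verify φ preserves adjacency — for each edge of G1, its image is an edge of G2:
  (0,1) → (φ(0),φ(1)) = (0,2) ∈ E(G2) ✓
  (0,5) → (φ(0),φ(5)) = (2,3) ∈ E(G2) ✓
  (2,3) → (φ(2),φ(3)) = (4,5) ∈ E(G2) ✓
All 3 edges of G1 map to edges of G2, and |E(G1)| = |E(G2)| = 3, so φ is a bijection on edges as well as vertices. Hence G1 ≅ G2.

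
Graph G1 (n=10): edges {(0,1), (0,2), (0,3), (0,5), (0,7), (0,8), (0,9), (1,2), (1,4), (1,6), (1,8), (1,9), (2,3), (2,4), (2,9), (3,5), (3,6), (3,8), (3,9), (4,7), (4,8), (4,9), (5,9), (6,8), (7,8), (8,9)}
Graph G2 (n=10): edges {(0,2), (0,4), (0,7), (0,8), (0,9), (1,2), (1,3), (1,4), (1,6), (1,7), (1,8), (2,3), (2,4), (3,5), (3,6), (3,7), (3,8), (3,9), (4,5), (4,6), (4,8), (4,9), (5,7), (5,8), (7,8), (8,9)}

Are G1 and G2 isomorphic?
No, not isomorphic

The graphs are NOT isomorphic.

Degrees in G1: deg(0)=7, deg(1)=6, deg(2)=5, deg(3)=6, deg(4)=5, deg(5)=3, deg(6)=3, deg(7)=3, deg(8)=7, deg(9)=7.
Sorted degree sequence of G1: [7, 7, 7, 6, 6, 5, 5, 3, 3, 3].
Degrees in G2: deg(0)=5, deg(1)=6, deg(2)=4, deg(3)=7, deg(4)=7, deg(5)=4, deg(6)=3, deg(7)=5, deg(8)=7, deg(9)=4.
Sorted degree sequence of G2: [7, 7, 7, 6, 5, 5, 4, 4, 4, 3].
The (sorted) degree sequence is an isomorphism invariant, so since G1 and G2 have different degree sequences they cannot be isomorphic.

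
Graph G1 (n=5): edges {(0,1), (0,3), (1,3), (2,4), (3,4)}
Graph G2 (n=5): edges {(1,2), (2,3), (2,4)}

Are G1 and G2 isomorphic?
No, not isomorphic

The graphs are NOT isomorphic.

Connected components of G1: 1 component(s) with vertex sets [[0, 1, 2, 3, 4]], sizes [5].
Connected components of G2: 2 component(s) with vertex sets [[0], [1, 2, 3, 4]], sizes [1, 4].
The number of connected components (and the multiset of component sizes) is an isomorphism invariant — an isomorphism maps each component of G1 bijectively onto a component of G2. Since G1 has 1 component(s) and G2 has 2, they cannot be isomorphic.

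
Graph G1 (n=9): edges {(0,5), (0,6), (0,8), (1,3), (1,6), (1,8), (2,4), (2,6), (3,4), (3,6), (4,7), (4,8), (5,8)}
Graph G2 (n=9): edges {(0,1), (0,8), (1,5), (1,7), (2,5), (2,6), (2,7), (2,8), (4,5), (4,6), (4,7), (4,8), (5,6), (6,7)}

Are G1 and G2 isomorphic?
No, not isomorphic

The graphs are NOT isomorphic.

Connected components of G1: 1 component(s) with vertex sets [[0, 1, 2, 3, 4, 5, 6, 7, 8]], sizes [9].
Connected components of G2: 2 component(s) with vertex sets [[3], [0, 1, 2, 4, 5, 6, 7, 8]], sizes [1, 8].
The number of connected components (and the multiset of component sizes) is an isomorphism invariant — an isomorphism maps each component of G1 bijectively onto a component of G2. Since G1 has 1 component(s) and G2 has 2, they cannot be isomorphic.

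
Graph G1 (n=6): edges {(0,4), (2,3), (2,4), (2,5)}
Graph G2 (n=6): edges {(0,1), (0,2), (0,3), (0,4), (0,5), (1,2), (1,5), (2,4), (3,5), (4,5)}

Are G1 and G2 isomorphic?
No, not isomorphic

The graphs are NOT isomorphic.

Counting triangles (3-cliques): G1 has 0, G2 has 5.
Triangle count is an isomorphism invariant, so differing triangle counts rule out isomorphism.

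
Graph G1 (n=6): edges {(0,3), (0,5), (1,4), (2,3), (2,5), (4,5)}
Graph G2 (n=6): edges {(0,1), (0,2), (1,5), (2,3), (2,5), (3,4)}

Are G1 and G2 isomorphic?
Yes, isomorphic

The graphs are isomorphic.
One valid mapping φ: V(G1) → V(G2): 0→5, 1→4, 2→0, 3→1, 4→3, 5→2

Verify φ preserves adjacency — for each edge of G1, its image is an edge of G2:
  (0,3) → (φ(0),φ(3)) = (1,5) ∈ E(G2) ✓
  (0,5) → (φ(0),φ(5)) = (2,5) ∈ E(G2) ✓
  (1,4) → (φ(1),φ(4)) = (3,4) ∈ E(G2) ✓
  (2,3) → (φ(2),φ(3)) = (0,1) ∈ E(G2) ✓
  (2,5) → (φ(2),φ(5)) = (0,2) ∈ E(G2) ✓
  (4,5) → (φ(4),φ(5)) = (2,3) ∈ E(G2) ✓
All 6 edges of G1 map to edges of G2, and |E(G1)| = |E(G2)| = 6, so φ is a bijection on edges as well as vertices. Hence G1 ≅ G2.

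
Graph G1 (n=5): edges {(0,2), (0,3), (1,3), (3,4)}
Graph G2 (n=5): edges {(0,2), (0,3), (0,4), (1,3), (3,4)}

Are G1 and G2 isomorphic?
No, not isomorphic

The graphs are NOT isomorphic.

Counting edges: G1 has 4 edge(s); G2 has 5 edge(s).
Edge count is an isomorphism invariant (a bijection on vertices induces a bijection on edges), so differing edge counts rule out isomorphism.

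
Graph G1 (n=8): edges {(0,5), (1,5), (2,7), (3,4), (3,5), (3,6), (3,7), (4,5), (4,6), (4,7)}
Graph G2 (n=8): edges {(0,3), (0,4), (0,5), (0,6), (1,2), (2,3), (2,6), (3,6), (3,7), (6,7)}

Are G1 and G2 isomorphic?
Yes, isomorphic

The graphs are isomorphic.
One valid mapping φ: V(G1) → V(G2): 0→5, 1→4, 2→1, 3→3, 4→6, 5→0, 6→7, 7→2

Verify φ preserves adjacency — for each edge of G1, its image is an edge of G2:
  (0,5) → (φ(0),φ(5)) = (0,5) ∈ E(G2) ✓
  (1,5) → (φ(1),φ(5)) = (0,4) ∈ E(G2) ✓
  (2,7) → (φ(2),φ(7)) = (1,2) ∈ E(G2) ✓
  (3,4) → (φ(3),φ(4)) = (3,6) ∈ E(G2) ✓
  (3,5) → (φ(3),φ(5)) = (0,3) ∈ E(G2) ✓
  (3,6) → (φ(3),φ(6)) = (3,7) ∈ E(G2) ✓
  (3,7) → (φ(3),φ(7)) = (2,3) ∈ E(G2) ✓
  (4,5) → (φ(4),φ(5)) = (0,6) ∈ E(G2) ✓
  (4,6) → (φ(4),φ(6)) = (6,7) ∈ E(G2) ✓
  (4,7) → (φ(4),φ(7)) = (2,6) ∈ E(G2) ✓
All 10 edges of G1 map to edges of G2, and |E(G1)| = |E(G2)| = 10, so φ is a bijection on edges as well as vertices. Hence G1 ≅ G2.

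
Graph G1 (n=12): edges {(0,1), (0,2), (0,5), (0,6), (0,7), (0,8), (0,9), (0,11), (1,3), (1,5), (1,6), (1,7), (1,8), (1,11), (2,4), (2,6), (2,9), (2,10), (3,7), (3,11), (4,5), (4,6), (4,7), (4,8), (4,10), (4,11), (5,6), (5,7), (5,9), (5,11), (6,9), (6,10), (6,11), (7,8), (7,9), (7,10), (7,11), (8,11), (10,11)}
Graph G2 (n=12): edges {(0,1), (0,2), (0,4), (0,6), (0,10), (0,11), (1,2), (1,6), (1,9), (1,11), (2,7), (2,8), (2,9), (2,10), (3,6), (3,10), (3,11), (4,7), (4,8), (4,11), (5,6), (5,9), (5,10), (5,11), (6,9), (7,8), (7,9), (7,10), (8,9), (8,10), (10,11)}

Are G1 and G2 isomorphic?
No, not isomorphic

The graphs are NOT isomorphic.

Counting triangles (3-cliques): G1 has 48, G2 has 19.
Triangle count is an isomorphism invariant, so differing triangle counts rule out isomorphism.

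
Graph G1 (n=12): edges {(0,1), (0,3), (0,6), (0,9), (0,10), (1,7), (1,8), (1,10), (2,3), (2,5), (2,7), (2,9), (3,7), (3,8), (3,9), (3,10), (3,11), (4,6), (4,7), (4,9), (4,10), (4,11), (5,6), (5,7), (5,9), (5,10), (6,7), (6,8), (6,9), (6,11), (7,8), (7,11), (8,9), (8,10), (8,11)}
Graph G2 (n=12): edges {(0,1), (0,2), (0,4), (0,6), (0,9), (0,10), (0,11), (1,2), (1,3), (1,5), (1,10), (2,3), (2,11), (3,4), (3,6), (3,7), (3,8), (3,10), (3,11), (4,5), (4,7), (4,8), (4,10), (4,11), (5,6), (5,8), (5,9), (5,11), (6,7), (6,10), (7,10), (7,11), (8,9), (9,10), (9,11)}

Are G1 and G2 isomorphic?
Yes, isomorphic

The graphs are isomorphic.
One valid mapping φ: V(G1) → V(G2): 0→9, 1→8, 2→2, 3→11, 4→6, 5→1, 6→10, 7→3, 8→4, 9→0, 10→5, 11→7

Verify φ preserves adjacency — for each edge of G1, its image is an edge of G2:
  (0,1) → (φ(0),φ(1)) = (8,9) ∈ E(G2) ✓
  (0,3) → (φ(0),φ(3)) = (9,11) ∈ E(G2) ✓
  (0,6) → (φ(0),φ(6)) = (9,10) ∈ E(G2) ✓
  (0,9) → (φ(0),φ(9)) = (0,9) ∈ E(G2) ✓
  (0,10) → (φ(0),φ(10)) = (5,9) ∈ E(G2) ✓
  (1,7) → (φ(1),φ(7)) = (3,8) ∈ E(G2) ✓
  (1,8) → (φ(1),φ(8)) = (4,8) ∈ E(G2) ✓
  (1,10) → (φ(1),φ(10)) = (5,8) ∈ E(G2) ✓
  (2,3) → (φ(2),φ(3)) = (2,11) ∈ E(G2) ✓
  (2,5) → (φ(2),φ(5)) = (1,2) ∈ E(G2) ✓
  (2,7) → (φ(2),φ(7)) = (2,3) ∈ E(G2) ✓
  (2,9) → (φ(2),φ(9)) = (0,2) ∈ E(G2) ✓
  (3,7) → (φ(3),φ(7)) = (3,11) ∈ E(G2) ✓
  (3,8) → (φ(3),φ(8)) = (4,11) ∈ E(G2) ✓
  (3,9) → (φ(3),φ(9)) = (0,11) ∈ E(G2) ✓
  (3,10) → (φ(3),φ(10)) = (5,11) ∈ E(G2) ✓
  (3,11) → (φ(3),φ(11)) = (7,11) ∈ E(G2) ✓
  (4,6) → (φ(4),φ(6)) = (6,10) ∈ E(G2) ✓
  (4,7) → (φ(4),φ(7)) = (3,6) ∈ E(G2) ✓
  (4,9) → (φ(4),φ(9)) = (0,6) ∈ E(G2) ✓
  (4,10) → (φ(4),φ(10)) = (5,6) ∈ E(G2) ✓
  (4,11) → (φ(4),φ(11)) = (6,7) ∈ E(G2) ✓
  (5,6) → (φ(5),φ(6)) = (1,10) ∈ E(G2) ✓
  (5,7) → (φ(5),φ(7)) = (1,3) ∈ E(G2) ✓
  (5,9) → (φ(5),φ(9)) = (0,1) ∈ E(G2) ✓
  (5,10) → (φ(5),φ(10)) = (1,5) ∈ E(G2) ✓
  (6,7) → (φ(6),φ(7)) = (3,10) ∈ E(G2) ✓
  (6,8) → (φ(6),φ(8)) = (4,10) ∈ E(G2) ✓
  (6,9) → (φ(6),φ(9)) = (0,10) ∈ E(G2) ✓
  (6,11) → (φ(6),φ(11)) = (7,10) ∈ E(G2) ✓
  (7,8) → (φ(7),φ(8)) = (3,4) ∈ E(G2) ✓
  (7,11) → (φ(7),φ(11)) = (3,7) ∈ E(G2) ✓
  (8,9) → (φ(8),φ(9)) = (0,4) ∈ E(G2) ✓
  (8,10) → (φ(8),φ(10)) = (4,5) ∈ E(G2) ✓
  (8,11) → (φ(8),φ(11)) = (4,7) ∈ E(G2) ✓
All 35 edges of G1 map to edges of G2, and |E(G1)| = |E(G2)| = 35, so φ is a bijection on edges as well as vertices. Hence G1 ≅ G2.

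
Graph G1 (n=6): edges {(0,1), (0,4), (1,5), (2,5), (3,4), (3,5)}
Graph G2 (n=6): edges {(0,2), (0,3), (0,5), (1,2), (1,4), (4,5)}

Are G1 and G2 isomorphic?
Yes, isomorphic

The graphs are isomorphic.
One valid mapping φ: V(G1) → V(G2): 0→1, 1→2, 2→3, 3→5, 4→4, 5→0

Verify φ preserves adjacency — for each edge of G1, its image is an edge of G2:
  (0,1) → (φ(0),φ(1)) = (1,2) ∈ E(G2) ✓
  (0,4) → (φ(0),φ(4)) = (1,4) ∈ E(G2) ✓
  (1,5) → (φ(1),φ(5)) = (0,2) ∈ E(G2) ✓
  (2,5) → (φ(2),φ(5)) = (0,3) ∈ E(G2) ✓
  (3,4) → (φ(3),φ(4)) = (4,5) ∈ E(G2) ✓
  (3,5) → (φ(3),φ(5)) = (0,5) ∈ E(G2) ✓
All 6 edges of G1 map to edges of G2, and |E(G1)| = |E(G2)| = 6, so φ is a bijection on edges as well as vertices. Hence G1 ≅ G2.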